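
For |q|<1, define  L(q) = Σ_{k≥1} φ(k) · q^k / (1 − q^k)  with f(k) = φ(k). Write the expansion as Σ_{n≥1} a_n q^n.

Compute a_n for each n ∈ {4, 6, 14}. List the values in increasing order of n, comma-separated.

[q^4] φ(1)=1,φ(2)=1,φ(4)=2 ⇒ 4
n=6: 1·6 2·3 3·2 6·1  φ→[1+1+2+2]=6
q^14  k|14↦φ(k): 14:6 7:6 2:1 1:1  a_14=14

4, 6, 14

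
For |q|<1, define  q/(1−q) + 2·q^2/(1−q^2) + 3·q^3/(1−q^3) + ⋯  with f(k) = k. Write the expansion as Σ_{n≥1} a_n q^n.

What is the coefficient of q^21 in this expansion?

a_21 = 32

d|21:{1,3,7,21}  Σf=1+3+7+21=32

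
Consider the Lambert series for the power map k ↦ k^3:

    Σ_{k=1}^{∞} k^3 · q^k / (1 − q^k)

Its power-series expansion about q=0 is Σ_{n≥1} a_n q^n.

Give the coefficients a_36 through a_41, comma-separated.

d|36:{36,18,12,9,6,4,3,2,1}  Σf=46656+5832+1728+729+216+64+27+8+1=55261
[q^37] f(37)=50653,f(1)=1 ⇒ 50654
d|38:{38,19,2,1}  Σf=54872+6859+8+1=61740
q^39  k|39↦f(k): 39:59319 13:2197 3:27 1:1  a_39=61544
d|40:{1,2,4,5,8,10,20,40}  Σf=1+8+64+125+512+1000+8000+64000=73710
q^41  k|41↦f(k): 1:1 41:68921  a_41=68922

55261, 50654, 61740, 61544, 73710, 68922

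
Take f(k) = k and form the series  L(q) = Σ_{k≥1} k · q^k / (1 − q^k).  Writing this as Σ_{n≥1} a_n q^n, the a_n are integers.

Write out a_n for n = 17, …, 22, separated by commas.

q^17  k|17↦f(k): 17:17 1:1  a_17=18
[q^18] f(1)=1,f(2)=2,f(3)=3,f(6)=6,f(9)=9,f(18)=18 ⇒ 39
d|19:{1,19}  Σf=1+19=20
q^20  k|20↦f(k): 20:20 10:10 5:5 4:4 2:2 1:1  a_20=42
n=21: 1·21 3·7 7·3 21·1  f→[1+3+7+21]=32
n=22: 22·1 11·2 2·11 1·22  f→[22+11+2+1]=36

18, 39, 20, 42, 32, 36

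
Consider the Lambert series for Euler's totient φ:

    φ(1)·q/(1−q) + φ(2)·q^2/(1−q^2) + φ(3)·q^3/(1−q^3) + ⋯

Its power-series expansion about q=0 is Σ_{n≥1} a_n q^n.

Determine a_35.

n=35: 1·35 5·7 7·5 35·1  φ→[1+4+6+24]=35

a_35 = 35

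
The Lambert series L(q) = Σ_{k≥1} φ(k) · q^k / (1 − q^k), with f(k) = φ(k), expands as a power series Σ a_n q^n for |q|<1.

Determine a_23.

[q^23] φ(1)=1,φ(23)=22 ⇒ 23

a_23 = 23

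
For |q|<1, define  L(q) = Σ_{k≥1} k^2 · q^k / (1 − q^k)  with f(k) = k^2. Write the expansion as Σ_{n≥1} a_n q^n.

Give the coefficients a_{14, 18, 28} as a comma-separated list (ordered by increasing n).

250, 455, 1050

q^14  k|14↦f(k): 14:196 7:49 2:4 1:1  a_14=250
q^18  k|18↦f(k): 18:324 9:81 6:36 3:9 2:4 1:1  a_18=455
n=28: 28·1 14·2 7·4 4·7 2·14 1·28  f→[784+196+49+16+4+1]=1050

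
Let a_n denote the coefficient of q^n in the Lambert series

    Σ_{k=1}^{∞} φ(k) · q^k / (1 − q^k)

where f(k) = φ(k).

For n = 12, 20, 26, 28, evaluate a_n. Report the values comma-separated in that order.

d|12:{12,6,4,3,2,1}  Σφ=4+2+2+2+1+1=12
[q^20] φ(1)=1,φ(2)=1,φ(4)=2,φ(5)=4,φ(10)=4,φ(20)=8 ⇒ 20
[q^26] φ(26)=12,φ(13)=12,φ(2)=1,φ(1)=1 ⇒ 26
[q^28] φ(28)=12,φ(14)=6,φ(7)=6,φ(4)=2,φ(2)=1,φ(1)=1 ⇒ 28

12, 20, 26, 28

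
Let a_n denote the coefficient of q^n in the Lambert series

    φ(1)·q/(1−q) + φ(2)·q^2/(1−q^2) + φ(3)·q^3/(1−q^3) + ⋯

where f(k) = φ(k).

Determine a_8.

n=8: 8·1 4·2 2·4 1·8  φ→[4+2+1+1]=8

a_8 = 8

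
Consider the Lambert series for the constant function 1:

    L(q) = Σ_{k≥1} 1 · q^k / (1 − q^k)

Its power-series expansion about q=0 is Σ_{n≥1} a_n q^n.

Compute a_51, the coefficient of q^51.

a_51 = 4

d|51:{1,3,17,51}  Σf=1+1+1+1=4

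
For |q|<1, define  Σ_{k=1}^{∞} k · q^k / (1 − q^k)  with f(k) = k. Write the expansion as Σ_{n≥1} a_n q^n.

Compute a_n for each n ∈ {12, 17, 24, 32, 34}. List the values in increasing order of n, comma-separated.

q^12  k|12↦f(k): 1:1 2:2 3:3 4:4 6:6 12:12  a_12=28
[q^17] f(17)=17,f(1)=1 ⇒ 18
[q^24] f(1)=1,f(2)=2,f(3)=3,f(4)=4,f(6)=6,f(8)=8,f(12)=12,f(24)=24 ⇒ 60
q^32  k|32↦f(k): 1:1 2:2 4:4 8:8 16:16 32:32  a_32=63
[q^34] f(34)=34,f(17)=17,f(2)=2,f(1)=1 ⇒ 54

28, 18, 60, 63, 54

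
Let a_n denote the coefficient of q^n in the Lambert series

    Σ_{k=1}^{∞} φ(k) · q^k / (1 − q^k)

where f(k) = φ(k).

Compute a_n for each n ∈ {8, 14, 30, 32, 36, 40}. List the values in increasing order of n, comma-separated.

n=8: 8·1 4·2 2·4 1·8  φ→[4+2+1+1]=8
n=14: 14·1 7·2 2·7 1·14  φ→[6+6+1+1]=14
q^30  k|30↦φ(k): 1:1 2:1 3:2 5:4 6:2 10:4 15:8 30:8  a_30=30
[q^32] φ(32)=16,φ(16)=8,φ(8)=4,φ(4)=2,φ(2)=1,φ(1)=1 ⇒ 32
n=36: 1·36 2·18 3·12 4·9 6·6 9·4 12·3 18·2 36·1  φ→[1+1+2+2+2+6+4+6+12]=36
[q^40] φ(40)=16,φ(20)=8,φ(10)=4,φ(8)=4,φ(5)=4,φ(4)=2,φ(2)=1,φ(1)=1 ⇒ 40

8, 14, 30, 32, 36, 40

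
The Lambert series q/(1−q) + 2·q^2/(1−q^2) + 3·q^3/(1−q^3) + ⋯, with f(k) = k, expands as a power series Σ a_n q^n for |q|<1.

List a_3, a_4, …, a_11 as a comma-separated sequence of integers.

4, 7, 6, 12, 8, 15, 13, 18, 12

d|3:{1,3}  Σf=1+3=4
[q^4] f(4)=4,f(2)=2,f(1)=1 ⇒ 7
d|5:{1,5}  Σf=1+5=6
[q^6] f(1)=1,f(2)=2,f(3)=3,f(6)=6 ⇒ 12
q^7  k|7↦f(k): 1:1 7:7  a_7=8
q^8  k|8↦f(k): 1:1 2:2 4:4 8:8  a_8=15
n=9: 1·9 3·3 9·1  f→[1+3+9]=13
[q^10] f(1)=1,f(2)=2,f(5)=5,f(10)=10 ⇒ 18
n=11: 1·11 11·1  f→[1+11]=12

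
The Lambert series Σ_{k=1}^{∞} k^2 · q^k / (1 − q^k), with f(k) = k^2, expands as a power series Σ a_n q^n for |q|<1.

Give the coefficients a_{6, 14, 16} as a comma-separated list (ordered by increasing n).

q^6  k|6↦f(k): 1:1 2:4 3:9 6:36  a_6=50
[q^14] f(14)=196,f(7)=49,f(2)=4,f(1)=1 ⇒ 250
[q^16] f(16)=256,f(8)=64,f(4)=16,f(2)=4,f(1)=1 ⇒ 341

50, 250, 341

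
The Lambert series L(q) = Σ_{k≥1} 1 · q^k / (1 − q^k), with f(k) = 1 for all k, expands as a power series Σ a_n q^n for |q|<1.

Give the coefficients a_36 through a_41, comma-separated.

9, 2, 4, 4, 8, 2

d|36:{36,18,12,9,6,4,3,2,1}  Σf=1+1+1+1+1+1+1+1+1=9
q^37  k|37↦f(k): 37:1 1:1  a_37=2
[q^38] f(38)=1,f(19)=1,f(2)=1,f(1)=1 ⇒ 4
[q^39] f(1)=1,f(3)=1,f(13)=1,f(39)=1 ⇒ 4
d|40:{1,2,4,5,8,10,20,40}  Σf=1+1+1+1+1+1+1+1=8
d|41:{1,41}  Σf=1+1=2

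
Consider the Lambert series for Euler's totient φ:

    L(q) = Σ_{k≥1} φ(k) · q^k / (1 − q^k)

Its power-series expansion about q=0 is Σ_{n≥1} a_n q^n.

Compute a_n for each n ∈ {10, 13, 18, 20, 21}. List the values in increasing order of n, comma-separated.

q^10  k|10↦φ(k): 1:1 2:1 5:4 10:4  a_10=10
d|13:{1,13}  Σφ=1+12=13
d|18:{18,9,6,3,2,1}  Σφ=6+6+2+2+1+1=18
q^20  k|20↦φ(k): 20:8 10:4 5:4 4:2 2:1 1:1  a_20=20
d|21:{1,3,7,21}  Σφ=1+2+6+12=21

10, 13, 18, 20, 21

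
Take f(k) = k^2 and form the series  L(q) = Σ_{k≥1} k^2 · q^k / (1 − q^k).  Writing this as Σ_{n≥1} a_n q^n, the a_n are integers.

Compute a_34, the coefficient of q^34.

a_34 = 1450

d|34:{1,2,17,34}  Σf=1+4+289+1156=1450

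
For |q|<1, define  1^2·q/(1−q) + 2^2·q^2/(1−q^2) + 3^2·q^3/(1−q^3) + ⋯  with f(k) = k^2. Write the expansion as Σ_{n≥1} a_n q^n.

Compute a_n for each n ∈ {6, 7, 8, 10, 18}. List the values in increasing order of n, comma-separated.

n=6: 1·6 2·3 3·2 6·1  f→[1+4+9+36]=50
d|7:{1,7}  Σf=1+49=50
n=8: 1·8 2·4 4·2 8·1  f→[1+4+16+64]=85
[q^10] f(1)=1,f(2)=4,f(5)=25,f(10)=100 ⇒ 130
[q^18] f(18)=324,f(9)=81,f(6)=36,f(3)=9,f(2)=4,f(1)=1 ⇒ 455

50, 50, 85, 130, 455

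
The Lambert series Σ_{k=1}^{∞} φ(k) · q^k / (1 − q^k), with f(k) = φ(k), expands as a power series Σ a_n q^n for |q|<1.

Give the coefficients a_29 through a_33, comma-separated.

n=29: 29·1 1·29  φ→[28+1]=29
[q^30] φ(1)=1,φ(2)=1,φ(3)=2,φ(5)=4,φ(6)=2,φ(10)=4,φ(15)=8,φ(30)=8 ⇒ 30
n=31: 31·1 1·31  φ→[30+1]=31
n=32: 32·1 16·2 8·4 4·8 2·16 1·32  φ→[16+8+4+2+1+1]=32
q^33  k|33↦φ(k): 33:20 11:10 3:2 1:1  a_33=33

29, 30, 31, 32, 33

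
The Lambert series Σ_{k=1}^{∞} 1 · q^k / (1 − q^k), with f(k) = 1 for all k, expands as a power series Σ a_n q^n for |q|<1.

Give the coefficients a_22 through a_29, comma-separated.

d|22:{22,11,2,1}  Σf=1+1+1+1=4
q^23  k|23↦f(k): 23:1 1:1  a_23=2
q^24  k|24↦f(k): 1:1 2:1 3:1 4:1 6:1 8:1 12:1 24:1  a_24=8
n=25: 25·1 5·5 1·25  f→[1+1+1]=3
n=26: 1·26 2·13 13·2 26·1  f→[1+1+1+1]=4
q^27  k|27↦f(k): 27:1 9:1 3:1 1:1  a_27=4
n=28: 28·1 14·2 7·4 4·7 2·14 1·28  f→[1+1+1+1+1+1]=6
d|29:{1,29}  Σf=1+1=2

4, 2, 8, 3, 4, 4, 6, 2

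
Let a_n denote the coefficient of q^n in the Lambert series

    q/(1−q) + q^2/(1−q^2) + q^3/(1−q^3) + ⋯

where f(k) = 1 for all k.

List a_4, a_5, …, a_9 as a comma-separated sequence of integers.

d|4:{1,2,4}  Σf=1+1+1=3
[q^5] f(1)=1,f(5)=1 ⇒ 2
q^6  k|6↦f(k): 6:1 3:1 2:1 1:1  a_6=4
q^7  k|7↦f(k): 7:1 1:1  a_7=2
q^8  k|8↦f(k): 8:1 4:1 2:1 1:1  a_8=4
q^9  k|9↦f(k): 1:1 3:1 9:1  a_9=3

3, 2, 4, 2, 4, 3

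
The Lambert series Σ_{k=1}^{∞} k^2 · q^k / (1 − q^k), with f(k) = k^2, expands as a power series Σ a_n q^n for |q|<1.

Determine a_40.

q^40  k|40↦f(k): 1:1 2:4 4:16 5:25 8:64 10:100 20:400 40:1600  a_40=2210

a_40 = 2210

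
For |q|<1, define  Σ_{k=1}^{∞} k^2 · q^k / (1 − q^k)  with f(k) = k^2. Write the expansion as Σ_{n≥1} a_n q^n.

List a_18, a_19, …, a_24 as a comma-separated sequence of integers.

455, 362, 546, 500, 610, 530, 850

d|18:{18,9,6,3,2,1}  Σf=324+81+36+9+4+1=455
[q^19] f(19)=361,f(1)=1 ⇒ 362
n=20: 20·1 10·2 5·4 4·5 2·10 1·20  f→[400+100+25+16+4+1]=546
q^21  k|21↦f(k): 21:441 7:49 3:9 1:1  a_21=500
d|22:{22,11,2,1}  Σf=484+121+4+1=610
[q^23] f(1)=1,f(23)=529 ⇒ 530
[q^24] f(24)=576,f(12)=144,f(8)=64,f(6)=36,f(4)=16,f(3)=9,f(2)=4,f(1)=1 ⇒ 850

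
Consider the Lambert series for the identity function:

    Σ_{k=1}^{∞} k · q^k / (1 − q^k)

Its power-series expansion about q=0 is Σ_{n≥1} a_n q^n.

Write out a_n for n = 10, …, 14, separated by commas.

18, 12, 28, 14, 24

d|10:{1,2,5,10}  Σf=1+2+5+10=18
[q^11] f(11)=11,f(1)=1 ⇒ 12
d|12:{1,2,3,4,6,12}  Σf=1+2+3+4+6+12=28
q^13  k|13↦f(k): 13:13 1:1  a_13=14
q^14  k|14↦f(k): 1:1 2:2 7:7 14:14  a_14=24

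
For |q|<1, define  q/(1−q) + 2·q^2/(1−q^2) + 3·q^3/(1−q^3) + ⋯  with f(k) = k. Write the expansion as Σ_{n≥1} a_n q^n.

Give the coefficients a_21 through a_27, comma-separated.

n=21: 1·21 3·7 7·3 21·1  f→[1+3+7+21]=32
q^22  k|22↦f(k): 22:22 11:11 2:2 1:1  a_22=36
[q^23] f(1)=1,f(23)=23 ⇒ 24
d|24:{24,12,8,6,4,3,2,1}  Σf=24+12+8+6+4+3+2+1=60
[q^25] f(25)=25,f(5)=5,f(1)=1 ⇒ 31
d|26:{26,13,2,1}  Σf=26+13+2+1=42
q^27  k|27↦f(k): 1:1 3:3 9:9 27:27  a_27=40

32, 36, 24, 60, 31, 42, 40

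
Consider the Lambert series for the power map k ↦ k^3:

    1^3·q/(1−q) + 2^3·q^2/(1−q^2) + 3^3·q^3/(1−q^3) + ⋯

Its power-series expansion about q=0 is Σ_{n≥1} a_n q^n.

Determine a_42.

n=42: 1·42 2·21 3·14 6·7 7·6 14·3 21·2 42·1  f→[1+8+27+216+343+2744+9261+74088]=86688

a_42 = 86688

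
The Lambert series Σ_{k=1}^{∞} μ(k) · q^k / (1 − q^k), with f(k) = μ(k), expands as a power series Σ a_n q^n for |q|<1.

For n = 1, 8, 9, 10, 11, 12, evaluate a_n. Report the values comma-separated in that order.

1, 0, 0, 0, 0, 0

q^1  k|1↦μ(k): 1:1  a_1=1
n=8: 8·1 4·2 2·4 1·8  μ→[0+0+(-1)+1]=0
n=9: 9·1 3·3 1·9  μ→[0+(-1)+1]=0
q^10  k|10↦μ(k): 10:1 5:-1 2:-1 1:1  a_10=0
d|11:{1,11}  Σμ=1+(-1)=0
[q^12] μ(1)=1,μ(2)=-1,μ(3)=-1,μ(4)=0,μ(6)=1,μ(12)=0 ⇒ 0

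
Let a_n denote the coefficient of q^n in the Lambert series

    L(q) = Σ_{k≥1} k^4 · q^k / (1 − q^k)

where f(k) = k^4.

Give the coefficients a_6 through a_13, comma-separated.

n=6: 1·6 2·3 3·2 6·1  f→[1+16+81+1296]=1394
q^7  k|7↦f(k): 7:2401 1:1  a_7=2402
[q^8] f(8)=4096,f(4)=256,f(2)=16,f(1)=1 ⇒ 4369
n=9: 9·1 3·3 1·9  f→[6561+81+1]=6643
[q^10] f(1)=1,f(2)=16,f(5)=625,f(10)=10000 ⇒ 10642
n=11: 11·1 1·11  f→[14641+1]=14642
q^12  k|12↦f(k): 12:20736 6:1296 4:256 3:81 2:16 1:1  a_12=22386
q^13  k|13↦f(k): 1:1 13:28561  a_13=28562

1394, 2402, 4369, 6643, 10642, 14642, 22386, 28562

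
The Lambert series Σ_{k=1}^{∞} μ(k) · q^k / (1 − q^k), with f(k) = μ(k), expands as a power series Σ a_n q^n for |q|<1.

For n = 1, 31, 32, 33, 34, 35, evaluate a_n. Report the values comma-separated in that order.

1, 0, 0, 0, 0, 0

q^1  k|1↦μ(k): 1:1  a_1=1
[q^31] μ(31)=-1,μ(1)=1 ⇒ 0
[q^32] μ(32)=0,μ(16)=0,μ(8)=0,μ(4)=0,μ(2)=-1,μ(1)=1 ⇒ 0
[q^33] μ(33)=1,μ(11)=-1,μ(3)=-1,μ(1)=1 ⇒ 0
q^34  k|34↦μ(k): 34:1 17:-1 2:-1 1:1  a_34=0
[q^35] μ(1)=1,μ(5)=-1,μ(7)=-1,μ(35)=1 ⇒ 0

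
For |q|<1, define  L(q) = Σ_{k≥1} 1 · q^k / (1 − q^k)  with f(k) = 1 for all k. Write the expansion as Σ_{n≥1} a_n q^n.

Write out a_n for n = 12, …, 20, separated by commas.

6, 2, 4, 4, 5, 2, 6, 2, 6

q^12  k|12↦f(k): 1:1 2:1 3:1 4:1 6:1 12:1  a_12=6
n=13: 13·1 1·13  f→[1+1]=2
q^14  k|14↦f(k): 1:1 2:1 7:1 14:1  a_14=4
n=15: 1·15 3·5 5·3 15·1  f→[1+1+1+1]=4
n=16: 1·16 2·8 4·4 8·2 16·1  f→[1+1+1+1+1]=5
[q^17] f(1)=1,f(17)=1 ⇒ 2
n=18: 1·18 2·9 3·6 6·3 9·2 18·1  f→[1+1+1+1+1+1]=6
[q^19] f(19)=1,f(1)=1 ⇒ 2
n=20: 20·1 10·2 5·4 4·5 2·10 1·20  f→[1+1+1+1+1+1]=6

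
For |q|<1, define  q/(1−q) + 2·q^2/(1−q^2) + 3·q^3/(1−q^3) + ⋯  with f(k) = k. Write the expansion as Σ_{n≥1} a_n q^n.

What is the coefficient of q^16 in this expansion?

a_16 = 31

n=16: 1·16 2·8 4·4 8·2 16·1  f→[1+2+4+8+16]=31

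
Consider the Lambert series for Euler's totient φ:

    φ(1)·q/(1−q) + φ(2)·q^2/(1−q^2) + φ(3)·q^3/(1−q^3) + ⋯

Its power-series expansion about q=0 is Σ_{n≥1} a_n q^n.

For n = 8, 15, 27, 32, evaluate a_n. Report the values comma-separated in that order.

q^8  k|8↦φ(k): 8:4 4:2 2:1 1:1  a_8=8
[q^15] φ(1)=1,φ(3)=2,φ(5)=4,φ(15)=8 ⇒ 15
n=27: 1·27 3·9 9·3 27·1  φ→[1+2+6+18]=27
n=32: 32·1 16·2 8·4 4·8 2·16 1·32  φ→[16+8+4+2+1+1]=32

8, 15, 27, 32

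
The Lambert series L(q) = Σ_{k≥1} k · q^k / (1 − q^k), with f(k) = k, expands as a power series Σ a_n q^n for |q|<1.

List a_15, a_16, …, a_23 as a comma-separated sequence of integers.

[q^15] f(1)=1,f(3)=3,f(5)=5,f(15)=15 ⇒ 24
q^16  k|16↦f(k): 16:16 8:8 4:4 2:2 1:1  a_16=31
d|17:{1,17}  Σf=1+17=18
q^18  k|18↦f(k): 1:1 2:2 3:3 6:6 9:9 18:18  a_18=39
n=19: 1·19 19·1  f→[1+19]=20
[q^20] f(1)=1,f(2)=2,f(4)=4,f(5)=5,f(10)=10,f(20)=20 ⇒ 42
q^21  k|21↦f(k): 1:1 3:3 7:7 21:21  a_21=32
[q^22] f(1)=1,f(2)=2,f(11)=11,f(22)=22 ⇒ 36
n=23: 1·23 23·1  f→[1+23]=24

24, 31, 18, 39, 20, 42, 32, 36, 24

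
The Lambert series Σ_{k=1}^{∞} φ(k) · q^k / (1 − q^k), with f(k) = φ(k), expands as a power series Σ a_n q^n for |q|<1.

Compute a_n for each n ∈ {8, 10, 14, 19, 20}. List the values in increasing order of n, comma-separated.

q^8  k|8↦φ(k): 8:4 4:2 2:1 1:1  a_8=8
[q^10] φ(10)=4,φ(5)=4,φ(2)=1,φ(1)=1 ⇒ 10
[q^14] φ(1)=1,φ(2)=1,φ(7)=6,φ(14)=6 ⇒ 14
q^19  k|19↦φ(k): 19:18 1:1  a_19=19
[q^20] φ(20)=8,φ(10)=4,φ(5)=4,φ(4)=2,φ(2)=1,φ(1)=1 ⇒ 20

8, 10, 14, 19, 20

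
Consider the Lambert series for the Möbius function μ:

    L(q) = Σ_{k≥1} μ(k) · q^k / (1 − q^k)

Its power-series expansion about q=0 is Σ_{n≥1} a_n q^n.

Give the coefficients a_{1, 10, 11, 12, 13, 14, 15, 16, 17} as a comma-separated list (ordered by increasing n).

1, 0, 0, 0, 0, 0, 0, 0, 0

q^1  k|1↦μ(k): 1:1  a_1=1
q^10  k|10↦μ(k): 10:1 5:-1 2:-1 1:1  a_10=0
q^11  k|11↦μ(k): 11:-1 1:1  a_11=0
n=12: 12·1 6·2 4·3 3·4 2·6 1·12  μ→[0+1+0+(-1)+(-1)+1]=0
d|13:{1,13}  Σμ=1+(-1)=0
d|14:{1,2,7,14}  Σμ=1+(-1)+(-1)+1=0
n=15: 15·1 5·3 3·5 1·15  μ→[1+(-1)+(-1)+1]=0
q^16  k|16↦μ(k): 16:0 8:0 4:0 2:-1 1:1  a_16=0
d|17:{1,17}  Σμ=1+(-1)=0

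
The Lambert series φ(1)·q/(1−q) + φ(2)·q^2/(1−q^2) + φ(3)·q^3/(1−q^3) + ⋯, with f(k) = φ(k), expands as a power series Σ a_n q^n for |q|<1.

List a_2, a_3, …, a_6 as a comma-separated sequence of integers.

n=2: 2·1 1·2  φ→[1+1]=2
d|3:{1,3}  Σφ=1+2=3
q^4  k|4↦φ(k): 4:2 2:1 1:1  a_4=4
[q^5] φ(5)=4,φ(1)=1 ⇒ 5
q^6  k|6↦φ(k): 6:2 3:2 2:1 1:1  a_6=6

2, 3, 4, 5, 6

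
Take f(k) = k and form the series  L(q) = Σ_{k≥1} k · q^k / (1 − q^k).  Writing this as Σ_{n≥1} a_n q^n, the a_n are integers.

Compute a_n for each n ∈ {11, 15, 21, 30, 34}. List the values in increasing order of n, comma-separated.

12, 24, 32, 72, 54

[q^11] f(11)=11,f(1)=1 ⇒ 12
q^15  k|15↦f(k): 1:1 3:3 5:5 15:15  a_15=24
[q^21] f(21)=21,f(7)=7,f(3)=3,f(1)=1 ⇒ 32
[q^30] f(1)=1,f(2)=2,f(3)=3,f(5)=5,f(6)=6,f(10)=10,f(15)=15,f(30)=30 ⇒ 72
q^34  k|34↦f(k): 1:1 2:2 17:17 34:34  a_34=54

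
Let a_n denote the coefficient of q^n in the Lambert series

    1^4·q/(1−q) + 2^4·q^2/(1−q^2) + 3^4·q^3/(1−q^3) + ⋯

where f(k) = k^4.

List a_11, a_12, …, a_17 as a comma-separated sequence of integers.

14642, 22386, 28562, 40834, 51332, 69905, 83522

d|11:{1,11}  Σf=1+14641=14642
[q^12] f(1)=1,f(2)=16,f(3)=81,f(4)=256,f(6)=1296,f(12)=20736 ⇒ 22386
n=13: 13·1 1·13  f→[28561+1]=28562
d|14:{1,2,7,14}  Σf=1+16+2401+38416=40834
[q^15] f(1)=1,f(3)=81,f(5)=625,f(15)=50625 ⇒ 51332
[q^16] f(16)=65536,f(8)=4096,f(4)=256,f(2)=16,f(1)=1 ⇒ 69905
[q^17] f(17)=83521,f(1)=1 ⇒ 83522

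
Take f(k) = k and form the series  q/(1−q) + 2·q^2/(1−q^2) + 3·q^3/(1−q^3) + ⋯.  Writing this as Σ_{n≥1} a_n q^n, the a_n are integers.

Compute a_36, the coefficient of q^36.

a_36 = 91

n=36: 36·1 18·2 12·3 9·4 6·6 4·9 3·12 2·18 1·36  f→[36+18+12+9+6+4+3+2+1]=91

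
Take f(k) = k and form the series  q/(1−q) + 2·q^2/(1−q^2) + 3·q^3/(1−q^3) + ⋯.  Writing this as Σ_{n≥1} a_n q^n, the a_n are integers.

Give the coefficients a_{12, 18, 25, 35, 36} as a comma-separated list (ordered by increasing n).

28, 39, 31, 48, 91

n=12: 12·1 6·2 4·3 3·4 2·6 1·12  f→[12+6+4+3+2+1]=28
[q^18] f(18)=18,f(9)=9,f(6)=6,f(3)=3,f(2)=2,f(1)=1 ⇒ 39
n=25: 25·1 5·5 1·25  f→[25+5+1]=31
n=35: 35·1 7·5 5·7 1·35  f→[35+7+5+1]=48
[q^36] f(1)=1,f(2)=2,f(3)=3,f(4)=4,f(6)=6,f(9)=9,f(12)=12,f(18)=18,f(36)=36 ⇒ 91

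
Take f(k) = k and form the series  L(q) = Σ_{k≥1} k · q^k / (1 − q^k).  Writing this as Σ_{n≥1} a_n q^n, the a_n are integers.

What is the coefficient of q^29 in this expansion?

[q^29] f(29)=29,f(1)=1 ⇒ 30

a_29 = 30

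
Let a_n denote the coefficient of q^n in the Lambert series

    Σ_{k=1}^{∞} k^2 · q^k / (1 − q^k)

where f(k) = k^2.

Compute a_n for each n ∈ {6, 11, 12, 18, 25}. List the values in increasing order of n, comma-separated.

50, 122, 210, 455, 651

d|6:{6,3,2,1}  Σf=36+9+4+1=50
[q^11] f(11)=121,f(1)=1 ⇒ 122
d|12:{1,2,3,4,6,12}  Σf=1+4+9+16+36+144=210
[q^18] f(18)=324,f(9)=81,f(6)=36,f(3)=9,f(2)=4,f(1)=1 ⇒ 455
[q^25] f(1)=1,f(5)=25,f(25)=625 ⇒ 651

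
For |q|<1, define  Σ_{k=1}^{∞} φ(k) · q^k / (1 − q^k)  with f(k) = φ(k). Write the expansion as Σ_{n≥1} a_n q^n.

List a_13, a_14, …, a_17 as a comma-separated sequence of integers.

[q^13] φ(1)=1,φ(13)=12 ⇒ 13
n=14: 1·14 2·7 7·2 14·1  φ→[1+1+6+6]=14
[q^15] φ(15)=8,φ(5)=4,φ(3)=2,φ(1)=1 ⇒ 15
d|16:{16,8,4,2,1}  Σφ=8+4+2+1+1=16
[q^17] φ(17)=16,φ(1)=1 ⇒ 17

13, 14, 15, 16, 17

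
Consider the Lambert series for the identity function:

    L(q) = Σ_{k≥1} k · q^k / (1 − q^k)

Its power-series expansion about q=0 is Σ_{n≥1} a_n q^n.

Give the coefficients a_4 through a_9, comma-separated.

d|4:{4,2,1}  Σf=4+2+1=7
q^5  k|5↦f(k): 5:5 1:1  a_5=6
q^6  k|6↦f(k): 1:1 2:2 3:3 6:6  a_6=12
d|7:{1,7}  Σf=1+7=8
d|8:{8,4,2,1}  Σf=8+4+2+1=15
n=9: 1·9 3·3 9·1  f→[1+3+9]=13

7, 6, 12, 8, 15, 13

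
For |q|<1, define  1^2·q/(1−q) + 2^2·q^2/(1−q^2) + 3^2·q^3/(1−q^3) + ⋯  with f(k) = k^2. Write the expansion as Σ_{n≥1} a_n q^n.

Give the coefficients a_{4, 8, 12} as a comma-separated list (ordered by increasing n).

21, 85, 210

n=4: 1·4 2·2 4·1  f→[1+4+16]=21
q^8  k|8↦f(k): 8:64 4:16 2:4 1:1  a_8=85
d|12:{12,6,4,3,2,1}  Σf=144+36+16+9+4+1=210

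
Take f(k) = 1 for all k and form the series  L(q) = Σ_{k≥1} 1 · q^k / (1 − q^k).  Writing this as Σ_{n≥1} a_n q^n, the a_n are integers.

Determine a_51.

q^51  k|51↦f(k): 1:1 3:1 17:1 51:1  a_51=4

a_51 = 4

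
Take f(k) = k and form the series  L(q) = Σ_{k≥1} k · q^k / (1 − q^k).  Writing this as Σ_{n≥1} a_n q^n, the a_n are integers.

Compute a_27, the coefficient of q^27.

a_27 = 40

q^27  k|27↦f(k): 27:27 9:9 3:3 1:1  a_27=40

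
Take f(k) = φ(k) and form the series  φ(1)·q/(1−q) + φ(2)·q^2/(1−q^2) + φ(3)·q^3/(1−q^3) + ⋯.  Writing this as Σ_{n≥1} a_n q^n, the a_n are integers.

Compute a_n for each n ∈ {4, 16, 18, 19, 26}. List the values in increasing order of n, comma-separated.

q^4  k|4↦φ(k): 1:1 2:1 4:2  a_4=4
n=16: 16·1 8·2 4·4 2·8 1·16  φ→[8+4+2+1+1]=16
n=18: 18·1 9·2 6·3 3·6 2·9 1·18  φ→[6+6+2+2+1+1]=18
q^19  k|19↦φ(k): 1:1 19:18  a_19=19
q^26  k|26↦φ(k): 1:1 2:1 13:12 26:12  a_26=26

4, 16, 18, 19, 26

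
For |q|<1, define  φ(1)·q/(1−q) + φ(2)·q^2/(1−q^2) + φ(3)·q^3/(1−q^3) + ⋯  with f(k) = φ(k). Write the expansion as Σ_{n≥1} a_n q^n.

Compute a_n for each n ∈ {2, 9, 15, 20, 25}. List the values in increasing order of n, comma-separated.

d|2:{1,2}  Σφ=1+1=2
[q^9] φ(9)=6,φ(3)=2,φ(1)=1 ⇒ 9
n=15: 15·1 5·3 3·5 1·15  φ→[8+4+2+1]=15
[q^20] φ(1)=1,φ(2)=1,φ(4)=2,φ(5)=4,φ(10)=4,φ(20)=8 ⇒ 20
n=25: 25·1 5·5 1·25  φ→[20+4+1]=25

2, 9, 15, 20, 25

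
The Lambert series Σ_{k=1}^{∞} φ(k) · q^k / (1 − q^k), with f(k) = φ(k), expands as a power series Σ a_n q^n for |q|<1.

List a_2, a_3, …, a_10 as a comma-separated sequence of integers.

q^2  k|2↦φ(k): 1:1 2:1  a_2=2
[q^3] φ(1)=1,φ(3)=2 ⇒ 3
q^4  k|4↦φ(k): 1:1 2:1 4:2  a_4=4
d|5:{1,5}  Σφ=1+4=5
q^6  k|6↦φ(k): 6:2 3:2 2:1 1:1  a_6=6
q^7  k|7↦φ(k): 1:1 7:6  a_7=7
d|8:{8,4,2,1}  Σφ=4+2+1+1=8
q^9  k|9↦φ(k): 9:6 3:2 1:1  a_9=9
n=10: 10·1 5·2 2·5 1·10  φ→[4+4+1+1]=10

2, 3, 4, 5, 6, 7, 8, 9, 10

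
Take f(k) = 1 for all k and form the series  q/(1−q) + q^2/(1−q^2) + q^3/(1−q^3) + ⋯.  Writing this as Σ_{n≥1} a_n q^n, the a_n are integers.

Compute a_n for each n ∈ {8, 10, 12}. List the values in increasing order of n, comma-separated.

n=8: 8·1 4·2 2·4 1·8  f→[1+1+1+1]=4
q^10  k|10↦f(k): 10:1 5:1 2:1 1:1  a_10=4
n=12: 1·12 2·6 3·4 4·3 6·2 12·1  f→[1+1+1+1+1+1]=6

4, 4, 6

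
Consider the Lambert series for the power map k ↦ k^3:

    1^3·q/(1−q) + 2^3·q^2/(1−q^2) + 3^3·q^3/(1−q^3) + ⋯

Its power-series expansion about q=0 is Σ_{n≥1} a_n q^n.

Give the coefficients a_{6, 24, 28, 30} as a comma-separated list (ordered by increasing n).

252, 16380, 25112, 31752

q^6  k|6↦f(k): 1:1 2:8 3:27 6:216  a_6=252
q^24  k|24↦f(k): 24:13824 12:1728 8:512 6:216 4:64 3:27 2:8 1:1  a_24=16380
q^28  k|28↦f(k): 28:21952 14:2744 7:343 4:64 2:8 1:1  a_28=25112
n=30: 1·30 2·15 3·10 5·6 6·5 10·3 15·2 30·1  f→[1+8+27+125+216+1000+3375+27000]=31752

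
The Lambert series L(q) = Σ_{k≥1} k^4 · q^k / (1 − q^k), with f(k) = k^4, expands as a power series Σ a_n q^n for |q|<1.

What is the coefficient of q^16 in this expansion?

q^16  k|16↦f(k): 1:1 2:16 4:256 8:4096 16:65536  a_16=69905

a_16 = 69905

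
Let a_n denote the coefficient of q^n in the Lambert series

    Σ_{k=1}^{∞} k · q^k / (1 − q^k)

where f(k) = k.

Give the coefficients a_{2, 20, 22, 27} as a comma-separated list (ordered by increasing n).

d|2:{2,1}  Σf=2+1=3
q^20  k|20↦f(k): 1:1 2:2 4:4 5:5 10:10 20:20  a_20=42
[q^22] f(22)=22,f(11)=11,f(2)=2,f(1)=1 ⇒ 36
d|27:{27,9,3,1}  Σf=27+9+3+1=40

3, 42, 36, 40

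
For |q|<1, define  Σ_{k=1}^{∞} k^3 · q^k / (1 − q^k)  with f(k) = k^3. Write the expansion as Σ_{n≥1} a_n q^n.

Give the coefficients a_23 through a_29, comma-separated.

[q^23] f(23)=12167,f(1)=1 ⇒ 12168
[q^24] f(1)=1,f(2)=8,f(3)=27,f(4)=64,f(6)=216,f(8)=512,f(12)=1728,f(24)=13824 ⇒ 16380
[q^25] f(1)=1,f(5)=125,f(25)=15625 ⇒ 15751
q^26  k|26↦f(k): 26:17576 13:2197 2:8 1:1  a_26=19782
d|27:{1,3,9,27}  Σf=1+27+729+19683=20440
[q^28] f(28)=21952,f(14)=2744,f(7)=343,f(4)=64,f(2)=8,f(1)=1 ⇒ 25112
[q^29] f(29)=24389,f(1)=1 ⇒ 24390

12168, 16380, 15751, 19782, 20440, 25112, 24390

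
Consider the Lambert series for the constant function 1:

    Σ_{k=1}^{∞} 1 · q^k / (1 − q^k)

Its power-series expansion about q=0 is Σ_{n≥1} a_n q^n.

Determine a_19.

q^19  k|19↦f(k): 19:1 1:1  a_19=2

a_19 = 2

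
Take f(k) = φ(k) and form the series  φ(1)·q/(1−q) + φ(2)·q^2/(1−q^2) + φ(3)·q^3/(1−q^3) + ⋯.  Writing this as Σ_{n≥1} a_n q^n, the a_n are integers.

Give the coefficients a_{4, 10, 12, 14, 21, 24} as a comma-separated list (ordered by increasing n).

q^4  k|4↦φ(k): 4:2 2:1 1:1  a_4=4
n=10: 1·10 2·5 5·2 10·1  φ→[1+1+4+4]=10
n=12: 12·1 6·2 4·3 3·4 2·6 1·12  φ→[4+2+2+2+1+1]=12
d|14:{14,7,2,1}  Σφ=6+6+1+1=14
n=21: 1·21 3·7 7·3 21·1  φ→[1+2+6+12]=21
d|24:{1,2,3,4,6,8,12,24}  Σφ=1+1+2+2+2+4+4+8=24

4, 10, 12, 14, 21, 24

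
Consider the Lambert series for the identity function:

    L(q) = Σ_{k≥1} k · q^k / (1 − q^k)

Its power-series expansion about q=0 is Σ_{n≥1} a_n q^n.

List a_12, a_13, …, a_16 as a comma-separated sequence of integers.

n=12: 12·1 6·2 4·3 3·4 2·6 1·12  f→[12+6+4+3+2+1]=28
n=13: 1·13 13·1  f→[1+13]=14
n=14: 1·14 2·7 7·2 14·1  f→[1+2+7+14]=24
[q^15] f(1)=1,f(3)=3,f(5)=5,f(15)=15 ⇒ 24
n=16: 1·16 2·8 4·4 8·2 16·1  f→[1+2+4+8+16]=31

28, 14, 24, 24, 31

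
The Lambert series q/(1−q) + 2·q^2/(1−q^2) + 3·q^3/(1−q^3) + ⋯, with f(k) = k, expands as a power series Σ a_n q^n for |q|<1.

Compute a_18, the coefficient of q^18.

[q^18] f(18)=18,f(9)=9,f(6)=6,f(3)=3,f(2)=2,f(1)=1 ⇒ 39

a_18 = 39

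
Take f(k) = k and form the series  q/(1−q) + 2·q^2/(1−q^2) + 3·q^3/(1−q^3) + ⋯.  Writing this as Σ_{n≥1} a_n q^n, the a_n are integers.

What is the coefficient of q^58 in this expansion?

[q^58] f(58)=58,f(29)=29,f(2)=2,f(1)=1 ⇒ 90

a_58 = 90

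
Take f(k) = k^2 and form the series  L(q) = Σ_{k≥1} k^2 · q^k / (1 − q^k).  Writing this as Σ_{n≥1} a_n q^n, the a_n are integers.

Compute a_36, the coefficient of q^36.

n=36: 1·36 2·18 3·12 4·9 6·6 9·4 12·3 18·2 36·1  f→[1+4+9+16+36+81+144+324+1296]=1911

a_36 = 1911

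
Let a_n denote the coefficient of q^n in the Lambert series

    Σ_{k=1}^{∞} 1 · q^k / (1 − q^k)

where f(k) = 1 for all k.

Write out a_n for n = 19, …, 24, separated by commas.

2, 6, 4, 4, 2, 8

d|19:{1,19}  Σf=1+1=2
d|20:{1,2,4,5,10,20}  Σf=1+1+1+1+1+1=6
[q^21] f(21)=1,f(7)=1,f(3)=1,f(1)=1 ⇒ 4
d|22:{22,11,2,1}  Σf=1+1+1+1=4
d|23:{23,1}  Σf=1+1=2
[q^24] f(1)=1,f(2)=1,f(3)=1,f(4)=1,f(6)=1,f(8)=1,f(12)=1,f(24)=1 ⇒ 8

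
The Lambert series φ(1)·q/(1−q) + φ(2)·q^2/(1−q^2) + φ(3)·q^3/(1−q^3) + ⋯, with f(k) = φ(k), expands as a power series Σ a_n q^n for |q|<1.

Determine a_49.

d|49:{1,7,49}  Σφ=1+6+42=49

a_49 = 49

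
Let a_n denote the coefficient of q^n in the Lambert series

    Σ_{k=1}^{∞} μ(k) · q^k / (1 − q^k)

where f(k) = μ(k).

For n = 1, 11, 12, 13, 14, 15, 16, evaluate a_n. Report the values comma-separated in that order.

[q^1] μ(1)=1 ⇒ 1
d|11:{1,11}  Σμ=1+(-1)=0
q^12  k|12↦μ(k): 1:1 2:-1 3:-1 4:0 6:1 12:0  a_12=0
n=13: 13·1 1·13  μ→[(-1)+1]=0
d|14:{14,7,2,1}  Σμ=1+(-1)+(-1)+1=0
q^15  k|15↦μ(k): 1:1 3:-1 5:-1 15:1  a_15=0
d|16:{1,2,4,8,16}  Σμ=1+(-1)+0+0+0=0

1, 0, 0, 0, 0, 0, 0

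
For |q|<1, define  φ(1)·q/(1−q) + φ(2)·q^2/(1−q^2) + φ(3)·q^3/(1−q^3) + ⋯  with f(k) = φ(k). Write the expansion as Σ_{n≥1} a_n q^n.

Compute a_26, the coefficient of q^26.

q^26  k|26↦φ(k): 26:12 13:12 2:1 1:1  a_26=26

a_26 = 26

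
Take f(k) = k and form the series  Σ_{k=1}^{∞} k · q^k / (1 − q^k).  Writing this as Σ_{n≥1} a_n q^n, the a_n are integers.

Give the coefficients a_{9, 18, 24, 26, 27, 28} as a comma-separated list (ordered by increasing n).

d|9:{9,3,1}  Σf=9+3+1=13
n=18: 18·1 9·2 6·3 3·6 2·9 1·18  f→[18+9+6+3+2+1]=39
q^24  k|24↦f(k): 1:1 2:2 3:3 4:4 6:6 8:8 12:12 24:24  a_24=60
n=26: 26·1 13·2 2·13 1·26  f→[26+13+2+1]=42
n=27: 1·27 3·9 9·3 27·1  f→[1+3+9+27]=40
q^28  k|28↦f(k): 1:1 2:2 4:4 7:7 14:14 28:28  a_28=56

13, 39, 60, 42, 40, 56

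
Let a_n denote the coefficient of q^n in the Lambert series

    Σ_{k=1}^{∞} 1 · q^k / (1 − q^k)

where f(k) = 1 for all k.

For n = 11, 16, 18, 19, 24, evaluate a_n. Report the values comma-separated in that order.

n=11: 11·1 1·11  f→[1+1]=2
n=16: 1·16 2·8 4·4 8·2 16·1  f→[1+1+1+1+1]=5
q^18  k|18↦f(k): 1:1 2:1 3:1 6:1 9:1 18:1  a_18=6
n=19: 19·1 1·19  f→[1+1]=2
q^24  k|24↦f(k): 24:1 12:1 8:1 6:1 4:1 3:1 2:1 1:1  a_24=8

2, 5, 6, 2, 8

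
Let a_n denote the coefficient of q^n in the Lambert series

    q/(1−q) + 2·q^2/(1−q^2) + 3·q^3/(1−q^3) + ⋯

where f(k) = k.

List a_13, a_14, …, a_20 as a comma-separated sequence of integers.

14, 24, 24, 31, 18, 39, 20, 42

q^13  k|13↦f(k): 1:1 13:13  a_13=14
d|14:{1,2,7,14}  Σf=1+2+7+14=24
n=15: 15·1 5·3 3·5 1·15  f→[15+5+3+1]=24
d|16:{1,2,4,8,16}  Σf=1+2+4+8+16=31
n=17: 17·1 1·17  f→[17+1]=18
[q^18] f(1)=1,f(2)=2,f(3)=3,f(6)=6,f(9)=9,f(18)=18 ⇒ 39
q^19  k|19↦f(k): 1:1 19:19  a_19=20
d|20:{20,10,5,4,2,1}  Σf=20+10+5+4+2+1=42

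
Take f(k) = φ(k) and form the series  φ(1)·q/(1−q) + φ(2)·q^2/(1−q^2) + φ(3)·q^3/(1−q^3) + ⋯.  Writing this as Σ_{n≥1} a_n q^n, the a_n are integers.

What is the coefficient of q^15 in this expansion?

q^15  k|15↦φ(k): 1:1 3:2 5:4 15:8  a_15=15

a_15 = 15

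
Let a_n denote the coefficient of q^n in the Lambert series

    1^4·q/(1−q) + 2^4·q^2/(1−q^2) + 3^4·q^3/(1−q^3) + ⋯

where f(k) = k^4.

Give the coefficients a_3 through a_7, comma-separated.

n=3: 3·1 1·3  f→[81+1]=82
q^4  k|4↦f(k): 1:1 2:16 4:256  a_4=273
[q^5] f(5)=625,f(1)=1 ⇒ 626
d|6:{1,2,3,6}  Σf=1+16+81+1296=1394
n=7: 7·1 1·7  f→[2401+1]=2402

82, 273, 626, 1394, 2402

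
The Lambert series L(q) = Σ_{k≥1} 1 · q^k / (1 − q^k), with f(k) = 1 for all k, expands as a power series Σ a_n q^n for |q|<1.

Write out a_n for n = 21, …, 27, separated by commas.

q^21  k|21↦f(k): 21:1 7:1 3:1 1:1  a_21=4
q^22  k|22↦f(k): 1:1 2:1 11:1 22:1  a_22=4
n=23: 23·1 1·23  f→[1+1]=2
[q^24] f(1)=1,f(2)=1,f(3)=1,f(4)=1,f(6)=1,f(8)=1,f(12)=1,f(24)=1 ⇒ 8
q^25  k|25↦f(k): 25:1 5:1 1:1  a_25=3
[q^26] f(1)=1,f(2)=1,f(13)=1,f(26)=1 ⇒ 4
q^27  k|27↦f(k): 27:1 9:1 3:1 1:1  a_27=4

4, 4, 2, 8, 3, 4, 4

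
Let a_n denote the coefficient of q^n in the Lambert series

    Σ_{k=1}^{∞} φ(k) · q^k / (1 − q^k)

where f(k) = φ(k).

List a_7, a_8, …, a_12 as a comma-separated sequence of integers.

d|7:{7,1}  Σφ=6+1=7
n=8: 8·1 4·2 2·4 1·8  φ→[4+2+1+1]=8
[q^9] φ(1)=1,φ(3)=2,φ(9)=6 ⇒ 9
q^10  k|10↦φ(k): 1:1 2:1 5:4 10:4  a_10=10
q^11  k|11↦φ(k): 11:10 1:1  a_11=11
q^12  k|12↦φ(k): 12:4 6:2 4:2 3:2 2:1 1:1  a_12=12

7, 8, 9, 10, 11, 12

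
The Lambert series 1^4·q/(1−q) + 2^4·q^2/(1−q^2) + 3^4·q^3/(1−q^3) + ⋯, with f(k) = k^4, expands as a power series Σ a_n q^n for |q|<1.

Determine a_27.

q^27  k|27↦f(k): 1:1 3:81 9:6561 27:531441  a_27=538084

a_27 = 538084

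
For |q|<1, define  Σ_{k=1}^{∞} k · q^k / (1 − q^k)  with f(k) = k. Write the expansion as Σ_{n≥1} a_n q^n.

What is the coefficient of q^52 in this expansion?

a_52 = 98

n=52: 1·52 2·26 4·13 13·4 26·2 52·1  f→[1+2+4+13+26+52]=98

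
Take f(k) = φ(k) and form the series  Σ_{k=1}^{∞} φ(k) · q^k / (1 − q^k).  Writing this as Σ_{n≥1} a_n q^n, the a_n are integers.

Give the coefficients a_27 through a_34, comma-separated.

d|27:{27,9,3,1}  Σφ=18+6+2+1=27
q^28  k|28↦φ(k): 28:12 14:6 7:6 4:2 2:1 1:1  a_28=28
n=29: 1·29 29·1  φ→[1+28]=29
d|30:{1,2,3,5,6,10,15,30}  Σφ=1+1+2+4+2+4+8+8=30
n=31: 31·1 1·31  φ→[30+1]=31
[q^32] φ(32)=16,φ(16)=8,φ(8)=4,φ(4)=2,φ(2)=1,φ(1)=1 ⇒ 32
[q^33] φ(1)=1,φ(3)=2,φ(11)=10,φ(33)=20 ⇒ 33
d|34:{34,17,2,1}  Σφ=16+16+1+1=34

27, 28, 29, 30, 31, 32, 33, 34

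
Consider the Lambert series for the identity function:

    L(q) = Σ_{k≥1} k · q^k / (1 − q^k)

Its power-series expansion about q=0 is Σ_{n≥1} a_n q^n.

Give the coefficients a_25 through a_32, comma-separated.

31, 42, 40, 56, 30, 72, 32, 63

q^25  k|25↦f(k): 25:25 5:5 1:1  a_25=31
n=26: 1·26 2·13 13·2 26·1  f→[1+2+13+26]=42
[q^27] f(27)=27,f(9)=9,f(3)=3,f(1)=1 ⇒ 40
[q^28] f(28)=28,f(14)=14,f(7)=7,f(4)=4,f(2)=2,f(1)=1 ⇒ 56
d|29:{29,1}  Σf=29+1=30
q^30  k|30↦f(k): 1:1 2:2 3:3 5:5 6:6 10:10 15:15 30:30  a_30=72
[q^31] f(31)=31,f(1)=1 ⇒ 32
q^32  k|32↦f(k): 1:1 2:2 4:4 8:8 16:16 32:32  a_32=63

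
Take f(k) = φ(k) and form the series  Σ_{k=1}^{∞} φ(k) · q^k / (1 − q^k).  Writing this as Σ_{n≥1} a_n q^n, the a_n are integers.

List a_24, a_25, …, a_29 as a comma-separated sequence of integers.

q^24  k|24↦φ(k): 24:8 12:4 8:4 6:2 4:2 3:2 2:1 1:1  a_24=24
n=25: 1·25 5·5 25·1  φ→[1+4+20]=25
d|26:{26,13,2,1}  Σφ=12+12+1+1=26
d|27:{1,3,9,27}  Σφ=1+2+6+18=27
n=28: 1·28 2·14 4·7 7·4 14·2 28·1  φ→[1+1+2+6+6+12]=28
d|29:{29,1}  Σφ=28+1=29

24, 25, 26, 27, 28, 29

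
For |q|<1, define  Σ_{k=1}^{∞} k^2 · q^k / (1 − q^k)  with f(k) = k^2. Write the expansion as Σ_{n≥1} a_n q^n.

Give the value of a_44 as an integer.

a_44 = 2562

q^44  k|44↦f(k): 1:1 2:4 4:16 11:121 22:484 44:1936  a_44=2562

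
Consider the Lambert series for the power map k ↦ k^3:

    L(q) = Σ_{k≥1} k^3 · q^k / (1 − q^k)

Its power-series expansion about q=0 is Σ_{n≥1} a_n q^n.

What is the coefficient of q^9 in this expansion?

a_9 = 757

q^9  k|9↦f(k): 9:729 3:27 1:1  a_9=757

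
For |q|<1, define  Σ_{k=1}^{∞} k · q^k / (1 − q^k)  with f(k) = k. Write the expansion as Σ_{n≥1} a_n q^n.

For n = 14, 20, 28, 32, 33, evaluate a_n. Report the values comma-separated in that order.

24, 42, 56, 63, 48

q^14  k|14↦f(k): 1:1 2:2 7:7 14:14  a_14=24
d|20:{20,10,5,4,2,1}  Σf=20+10+5+4+2+1=42
q^28  k|28↦f(k): 28:28 14:14 7:7 4:4 2:2 1:1  a_28=56
n=32: 32·1 16·2 8·4 4·8 2·16 1·32  f→[32+16+8+4+2+1]=63
d|33:{33,11,3,1}  Σf=33+11+3+1=48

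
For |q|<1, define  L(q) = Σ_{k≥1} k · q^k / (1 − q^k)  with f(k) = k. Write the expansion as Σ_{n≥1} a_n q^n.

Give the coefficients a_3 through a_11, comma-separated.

4, 7, 6, 12, 8, 15, 13, 18, 12

d|3:{3,1}  Σf=3+1=4
q^4  k|4↦f(k): 4:4 2:2 1:1  a_4=7
[q^5] f(1)=1,f(5)=5 ⇒ 6
q^6  k|6↦f(k): 1:1 2:2 3:3 6:6  a_6=12
d|7:{1,7}  Σf=1+7=8
q^8  k|8↦f(k): 8:8 4:4 2:2 1:1  a_8=15
[q^9] f(9)=9,f(3)=3,f(1)=1 ⇒ 13
d|10:{1,2,5,10}  Σf=1+2+5+10=18
[q^11] f(1)=1,f(11)=11 ⇒ 12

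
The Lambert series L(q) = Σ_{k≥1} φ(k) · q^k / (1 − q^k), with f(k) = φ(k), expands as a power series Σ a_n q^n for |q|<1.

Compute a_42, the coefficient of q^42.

[q^42] φ(1)=1,φ(2)=1,φ(3)=2,φ(6)=2,φ(7)=6,φ(14)=6,φ(21)=12,φ(42)=12 ⇒ 42

a_42 = 42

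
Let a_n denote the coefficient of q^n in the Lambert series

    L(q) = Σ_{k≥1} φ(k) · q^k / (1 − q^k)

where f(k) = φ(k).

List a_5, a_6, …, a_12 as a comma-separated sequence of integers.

q^5  k|5↦φ(k): 5:4 1:1  a_5=5
d|6:{1,2,3,6}  Σφ=1+1+2+2=6
q^7  k|7↦φ(k): 7:6 1:1  a_7=7
[q^8] φ(1)=1,φ(2)=1,φ(4)=2,φ(8)=4 ⇒ 8
d|9:{1,3,9}  Σφ=1+2+6=9
[q^10] φ(10)=4,φ(5)=4,φ(2)=1,φ(1)=1 ⇒ 10
[q^11] φ(11)=10,φ(1)=1 ⇒ 11
[q^12] φ(1)=1,φ(2)=1,φ(3)=2,φ(4)=2,φ(6)=2,φ(12)=4 ⇒ 12

5, 6, 7, 8, 9, 10, 11, 12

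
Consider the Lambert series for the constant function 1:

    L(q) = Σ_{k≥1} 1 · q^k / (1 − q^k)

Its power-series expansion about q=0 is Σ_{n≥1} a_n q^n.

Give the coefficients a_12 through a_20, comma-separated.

6, 2, 4, 4, 5, 2, 6, 2, 6

n=12: 12·1 6·2 4·3 3·4 2·6 1·12  f→[1+1+1+1+1+1]=6
[q^13] f(13)=1,f(1)=1 ⇒ 2
n=14: 1·14 2·7 7·2 14·1  f→[1+1+1+1]=4
d|15:{15,5,3,1}  Σf=1+1+1+1=4
q^16  k|16↦f(k): 16:1 8:1 4:1 2:1 1:1  a_16=5
n=17: 17·1 1·17  f→[1+1]=2
n=18: 1·18 2·9 3·6 6·3 9·2 18·1  f→[1+1+1+1+1+1]=6
q^19  k|19↦f(k): 1:1 19:1  a_19=2
q^20  k|20↦f(k): 20:1 10:1 5:1 4:1 2:1 1:1  a_20=6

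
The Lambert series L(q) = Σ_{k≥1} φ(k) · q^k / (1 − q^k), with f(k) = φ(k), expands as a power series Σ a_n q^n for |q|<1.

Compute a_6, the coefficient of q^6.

n=6: 1·6 2·3 3·2 6·1  φ→[1+1+2+2]=6

a_6 = 6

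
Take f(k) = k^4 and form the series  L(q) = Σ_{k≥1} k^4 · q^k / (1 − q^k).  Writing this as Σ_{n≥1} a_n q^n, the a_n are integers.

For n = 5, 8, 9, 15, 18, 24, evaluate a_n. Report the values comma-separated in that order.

626, 4369, 6643, 51332, 112931, 358258

n=5: 1·5 5·1  f→[1+625]=626
[q^8] f(8)=4096,f(4)=256,f(2)=16,f(1)=1 ⇒ 4369
[q^9] f(1)=1,f(3)=81,f(9)=6561 ⇒ 6643
q^15  k|15↦f(k): 15:50625 5:625 3:81 1:1  a_15=51332
d|18:{1,2,3,6,9,18}  Σf=1+16+81+1296+6561+104976=112931
q^24  k|24↦f(k): 24:331776 12:20736 8:4096 6:1296 4:256 3:81 2:16 1:1  a_24=358258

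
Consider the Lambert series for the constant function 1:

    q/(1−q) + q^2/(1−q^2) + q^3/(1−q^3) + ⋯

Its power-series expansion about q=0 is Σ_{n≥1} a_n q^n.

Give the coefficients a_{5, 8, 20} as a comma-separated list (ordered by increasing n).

2, 4, 6

[q^5] f(1)=1,f(5)=1 ⇒ 2
n=8: 8·1 4·2 2·4 1·8  f→[1+1+1+1]=4
d|20:{20,10,5,4,2,1}  Σf=1+1+1+1+1+1=6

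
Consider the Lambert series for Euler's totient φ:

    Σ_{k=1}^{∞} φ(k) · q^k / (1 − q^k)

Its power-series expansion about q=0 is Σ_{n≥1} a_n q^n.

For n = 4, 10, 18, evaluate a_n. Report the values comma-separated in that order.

[q^4] φ(4)=2,φ(2)=1,φ(1)=1 ⇒ 4
[q^10] φ(1)=1,φ(2)=1,φ(5)=4,φ(10)=4 ⇒ 10
n=18: 1·18 2·9 3·6 6·3 9·2 18·1  φ→[1+1+2+2+6+6]=18

4, 10, 18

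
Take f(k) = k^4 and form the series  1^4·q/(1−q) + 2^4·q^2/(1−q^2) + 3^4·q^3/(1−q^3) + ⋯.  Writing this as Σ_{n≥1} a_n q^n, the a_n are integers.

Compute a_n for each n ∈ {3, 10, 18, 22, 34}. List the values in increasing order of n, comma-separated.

82, 10642, 112931, 248914, 1419874

q^3  k|3↦f(k): 3:81 1:1  a_3=82
[q^10] f(10)=10000,f(5)=625,f(2)=16,f(1)=1 ⇒ 10642
[q^18] f(18)=104976,f(9)=6561,f(6)=1296,f(3)=81,f(2)=16,f(1)=1 ⇒ 112931
[q^22] f(22)=234256,f(11)=14641,f(2)=16,f(1)=1 ⇒ 248914
[q^34] f(34)=1336336,f(17)=83521,f(2)=16,f(1)=1 ⇒ 1419874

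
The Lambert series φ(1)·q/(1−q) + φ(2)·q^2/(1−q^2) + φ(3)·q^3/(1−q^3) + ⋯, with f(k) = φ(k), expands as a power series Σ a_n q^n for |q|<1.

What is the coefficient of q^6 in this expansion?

n=6: 1·6 2·3 3·2 6·1  φ→[1+1+2+2]=6

a_6 = 6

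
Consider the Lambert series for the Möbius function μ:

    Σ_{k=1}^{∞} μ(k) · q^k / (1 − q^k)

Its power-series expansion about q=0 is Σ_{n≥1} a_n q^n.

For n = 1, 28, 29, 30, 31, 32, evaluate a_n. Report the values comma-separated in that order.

d|1:{1}  Σμ=1=1
n=28: 1·28 2·14 4·7 7·4 14·2 28·1  μ→[1+(-1)+0+(-1)+1+0]=0
[q^29] μ(29)=-1,μ(1)=1 ⇒ 0
[q^30] μ(30)=-1,μ(15)=1,μ(10)=1,μ(6)=1,μ(5)=-1,μ(3)=-1,μ(2)=-1,μ(1)=1 ⇒ 0
q^31  k|31↦μ(k): 1:1 31:-1  a_31=0
[q^32] μ(1)=1,μ(2)=-1,μ(4)=0,μ(8)=0,μ(16)=0,μ(32)=0 ⇒ 0

1, 0, 0, 0, 0, 0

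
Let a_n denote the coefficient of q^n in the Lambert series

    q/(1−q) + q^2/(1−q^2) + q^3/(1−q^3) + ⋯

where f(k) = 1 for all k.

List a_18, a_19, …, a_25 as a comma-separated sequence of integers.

n=18: 1·18 2·9 3·6 6·3 9·2 18·1  f→[1+1+1+1+1+1]=6
d|19:{19,1}  Σf=1+1=2
[q^20] f(20)=1,f(10)=1,f(5)=1,f(4)=1,f(2)=1,f(1)=1 ⇒ 6
n=21: 21·1 7·3 3·7 1·21  f→[1+1+1+1]=4
q^22  k|22↦f(k): 22:1 11:1 2:1 1:1  a_22=4
d|23:{23,1}  Σf=1+1=2
[q^24] f(1)=1,f(2)=1,f(3)=1,f(4)=1,f(6)=1,f(8)=1,f(12)=1,f(24)=1 ⇒ 8
n=25: 1·25 5·5 25·1  f→[1+1+1]=3

6, 2, 6, 4, 4, 2, 8, 3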